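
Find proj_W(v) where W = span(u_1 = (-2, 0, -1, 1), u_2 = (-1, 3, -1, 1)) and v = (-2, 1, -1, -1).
proj_W(v) = (-5/4, 3/4, -3/4, 3/4)

Set up U = [u_1 | ... | u_2] ∈ R^(4×2). The projector onto W = col(U) is P = U (U^T U)^(-1) U^T.
Compute U^T U =
  [6, 4]
  [4, 12],
and U^T v = (4, 5).
Solve U^T U · c = U^T v for the coefficients: c = (1/2, 1/4). The projection is proj_W(v) = U c.
Check: (v - proj_W(v)) · u_1 = 0  (should be 0).
Check: (v - proj_W(v)) · u_2 = 0  (should be 0).
Result: proj_W(v) = (-5/4, 3/4, -3/4, 3/4).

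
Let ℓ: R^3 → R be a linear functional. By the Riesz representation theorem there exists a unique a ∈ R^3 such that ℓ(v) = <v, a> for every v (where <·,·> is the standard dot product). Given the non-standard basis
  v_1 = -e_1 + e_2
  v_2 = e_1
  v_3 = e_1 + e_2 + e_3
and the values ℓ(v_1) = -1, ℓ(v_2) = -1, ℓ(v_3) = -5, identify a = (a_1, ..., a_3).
a = (-1, -2, -2)

Write a = (a_1, ..., a_3) in the standard basis. For each basis vector v_i, ℓ(v_i) = <v_i, a> is a linear equation in the a_j's. Collect the n equations into a matrix system V a = ℓ, where row i of V is v_i (expressed in the standard basis). Since V is invertible (lower-triangular with 1s on the diagonal, up to permutation), solve by back-substitution:
  V =
[[-1, 1, 0],
 [1, 0, 0],
 [1, 1, 1]]
  V a = (-1, -1, -5)
Solving gives a = (-1, -2, -2).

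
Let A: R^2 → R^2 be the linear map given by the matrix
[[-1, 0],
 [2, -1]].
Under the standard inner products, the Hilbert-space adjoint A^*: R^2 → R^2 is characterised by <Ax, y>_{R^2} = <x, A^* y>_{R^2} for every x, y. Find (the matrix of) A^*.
A^* = A^T =
[[-1, 2],
 [0, -1]]

For real matrices with standard dot products, the defining identity <Ax, y> = <x, A^* y> gives (Ax)^T y = x^T (A^*) y, i.e. x^T A^T y = x^T (A^*) y. Since this holds for all x, y, we must have A^* = A^T. Therefore
A^* =
[[-1, 2],
 [0, -1]].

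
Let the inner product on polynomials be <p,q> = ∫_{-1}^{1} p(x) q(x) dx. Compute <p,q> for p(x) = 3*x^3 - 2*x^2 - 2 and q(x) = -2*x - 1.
<p,q> = 44/15

Expand the product: p(x)·q(x) = -6*x^4 + x^3 + 2*x^2 + 4*x + 2.
∫_{-1}^{1} of each monomial x^k gives [2/(k+1) if k even, 0 if k odd]. Integrating term-by-term (or equivalently evaluating the antiderivative F(x) = -6*x^5/5 + x^4/4 + 2*x^3/3 + 2*x^2 + 2*x at the endpoints):
  F(1) − F(−1) = 223/60 − (47/60) = 44/15.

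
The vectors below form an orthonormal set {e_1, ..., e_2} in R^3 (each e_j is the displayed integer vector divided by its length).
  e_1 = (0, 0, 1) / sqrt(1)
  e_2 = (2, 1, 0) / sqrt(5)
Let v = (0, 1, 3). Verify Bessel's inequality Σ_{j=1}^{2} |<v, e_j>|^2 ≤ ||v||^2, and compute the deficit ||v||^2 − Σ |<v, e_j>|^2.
Σ |<v, e_j>|^2 = 46/5; ||v||^2 = 10; deficit = 4/5

Write each e_j = u_j / sqrt(<u_j, u_j>) where u_j is the displayed integer vector. Then <v, e_j> = <v, u_j> / sqrt(<u_j, u_j>), so |<v, e_j>|^2 = <v, u_j>^2 / <u_j, u_j>.
Coefficients: <v, e_1> = 3/sqrt(1), <v, e_2> = 1/sqrt(5).
Square and sum: Σ |<v, e_j>|^2 = 46/5.
Compute ||v||^2 = v·v = 10.
Deficit = 10 − 46/5 = 4/5 ≥ 0, confirming Bessel's inequality. (The deficit equals ||v − Σ <v,e_j> e_j||^2, the squared distance from v to span{e_j}.)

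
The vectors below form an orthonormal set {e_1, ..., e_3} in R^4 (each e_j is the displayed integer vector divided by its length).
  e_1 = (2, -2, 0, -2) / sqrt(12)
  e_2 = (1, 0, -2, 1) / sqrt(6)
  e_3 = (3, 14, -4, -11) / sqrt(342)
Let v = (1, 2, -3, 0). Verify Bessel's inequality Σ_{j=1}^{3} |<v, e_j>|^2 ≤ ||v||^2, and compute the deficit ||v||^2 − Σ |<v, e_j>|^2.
Σ |<v, e_j>|^2 = 2378/171; ||v||^2 = 14; deficit = 16/171

Write each e_j = u_j / sqrt(<u_j, u_j>) where u_j is the displayed integer vector. Then <v, e_j> = <v, u_j> / sqrt(<u_j, u_j>), so |<v, e_j>|^2 = <v, u_j>^2 / <u_j, u_j>.
Coefficients: <v, e_1> = -2/sqrt(12), <v, e_2> = 7/sqrt(6), <v, e_3> = 43/sqrt(342).
Square and sum: Σ |<v, e_j>|^2 = 2378/171.
Compute ||v||^2 = v·v = 14.
Deficit = 14 − 2378/171 = 16/171 ≥ 0, confirming Bessel's inequality. (The deficit equals ||v − Σ <v,e_j> e_j||^2, the squared distance from v to span{e_j}.)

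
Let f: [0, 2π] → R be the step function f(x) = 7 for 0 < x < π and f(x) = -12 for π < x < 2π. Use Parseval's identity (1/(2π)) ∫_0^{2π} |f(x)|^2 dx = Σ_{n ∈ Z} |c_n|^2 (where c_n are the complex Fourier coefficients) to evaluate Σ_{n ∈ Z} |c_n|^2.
Σ |c_n|^2 = 193/2

Parseval equates the L^2 energy of f (normalised by 1/(2π)) with the ℓ^2 sum of its Fourier coefficients: (1/(2π)) ∫_0^{2π} |f|^2 = Σ |c_n|^2.
Compute the left side: (1/(2π)) [∫_0^π 7^2 dx + ∫_π^{2π} (-12)^2 dx] = (1/(2π)) · (49π + 144π) = (49 + 144)/2 = 193/2.
So Σ_{n ∈ Z} |c_n|^2 = 193/2.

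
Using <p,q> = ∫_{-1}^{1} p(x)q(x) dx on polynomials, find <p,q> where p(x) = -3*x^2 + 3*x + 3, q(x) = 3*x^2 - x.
<p,q> = 2/5

Expand the product: p(x)·q(x) = -9*x^4 + 12*x^3 + 6*x^2 - 3*x.
∫_{-1}^{1} of each monomial x^k gives [2/(k+1) if k even, 0 if k odd]. Integrating term-by-term (or equivalently evaluating the antiderivative F(x) = -9*x^5/5 + 3*x^4 + 2*x^3 - 3*x^2/2 at the endpoints):
  F(1) − F(−1) = 17/10 − (13/10) = 2/5.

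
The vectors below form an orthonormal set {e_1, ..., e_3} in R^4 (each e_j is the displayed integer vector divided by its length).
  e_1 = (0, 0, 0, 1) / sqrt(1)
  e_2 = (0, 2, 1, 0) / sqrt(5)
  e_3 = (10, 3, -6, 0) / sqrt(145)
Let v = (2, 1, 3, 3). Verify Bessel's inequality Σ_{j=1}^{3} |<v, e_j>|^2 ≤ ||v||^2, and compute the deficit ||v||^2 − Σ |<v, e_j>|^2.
Σ |<v, e_j>|^2 = 411/29; ||v||^2 = 23; deficit = 256/29

Write each e_j = u_j / sqrt(<u_j, u_j>) where u_j is the displayed integer vector. Then <v, e_j> = <v, u_j> / sqrt(<u_j, u_j>), so |<v, e_j>|^2 = <v, u_j>^2 / <u_j, u_j>.
Coefficients: <v, e_1> = 3/sqrt(1), <v, e_2> = 5/sqrt(5), <v, e_3> = 5/sqrt(145).
Square and sum: Σ |<v, e_j>|^2 = 411/29.
Compute ||v||^2 = v·v = 23.
Deficit = 23 − 411/29 = 256/29 ≥ 0, confirming Bessel's inequality. (The deficit equals ||v − Σ <v,e_j> e_j||^2, the squared distance from v to span{e_j}.)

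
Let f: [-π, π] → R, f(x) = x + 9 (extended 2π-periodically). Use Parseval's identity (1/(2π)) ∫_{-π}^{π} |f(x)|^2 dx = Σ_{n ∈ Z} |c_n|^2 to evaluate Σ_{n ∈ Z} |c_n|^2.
Σ |c_n|^2 = π^2/3 + 81

Expand and integrate term by term over [-π, π]:
  ∫ (x)^2 dx = 1·(2π^3/3); ∫ 2·1·(9)·x dx = 0 (odd integrand); ∫ 9^2 dx = 81·2π.
So (1/(2π)) ∫_{-π}^{π} (x + 9)^2 dx = 1π^2/3 + 81 = π^2/3 + 81.
Parseval ⇒ Σ |c_n|^2 = π^2/3 + 81.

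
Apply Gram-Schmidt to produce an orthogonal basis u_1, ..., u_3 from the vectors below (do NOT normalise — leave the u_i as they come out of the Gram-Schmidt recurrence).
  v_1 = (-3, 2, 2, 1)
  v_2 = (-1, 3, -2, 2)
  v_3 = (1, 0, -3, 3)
Orthogonal basis:
  u_1 = (-3, 2, 2, 1)
  u_2 = (1/6, 20/9, -25/9, 29/18)
  u_3 = (-8/55, -14/11, 1/11, 106/55)

Apply the Gram-Schmidt recurrence
  u_1 = v_1
  u_i = v_i − Σ_{j<i} ((v_i · u_j) / (u_j · u_j)) · u_j.

Step by step this gives:
  u_1 = (-3, 2, 2, 1)
  u_2 = (1/6, 20/9, -25/9, 29/18)
  u_3 = (-8/55, -14/11, 1/11, 106/55)

Orthogonality check:
  u_2 · u_1 = 0 (should be 0)
  u_3 · u_1 = 0 (should be 0)
  u_3 · u_2 = 0 (should be 0)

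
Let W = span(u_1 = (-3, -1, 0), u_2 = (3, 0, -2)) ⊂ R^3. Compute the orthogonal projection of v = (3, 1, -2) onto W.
proj_W(v) = (159/49, 13/49, -80/49)

Set up U = [u_1 | ... | u_2] ∈ R^(3×2). The projector onto W = col(U) is P = U (U^T U)^(-1) U^T.
Compute U^T U =
  [10, -9]
  [-9, 13],
and U^T v = (-10, 13).
Solve U^T U · c = U^T v for the coefficients: c = (-13/49, 40/49). The projection is proj_W(v) = U c.
Check: (v - proj_W(v)) · u_1 = 0  (should be 0).
Check: (v - proj_W(v)) · u_2 = 0  (should be 0).
Result: proj_W(v) = (159/49, 13/49, -80/49).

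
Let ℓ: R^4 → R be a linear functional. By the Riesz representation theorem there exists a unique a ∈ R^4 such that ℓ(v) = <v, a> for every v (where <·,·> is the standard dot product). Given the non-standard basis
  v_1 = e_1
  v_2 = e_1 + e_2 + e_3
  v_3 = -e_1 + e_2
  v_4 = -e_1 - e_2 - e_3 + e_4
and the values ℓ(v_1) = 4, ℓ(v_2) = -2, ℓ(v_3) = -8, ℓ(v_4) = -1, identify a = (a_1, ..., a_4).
a = (4, -4, -2, -3)

Write a = (a_1, ..., a_4) in the standard basis. For each basis vector v_i, ℓ(v_i) = <v_i, a> is a linear equation in the a_j's. Collect the n equations into a matrix system V a = ℓ, where row i of V is v_i (expressed in the standard basis). Since V is invertible (lower-triangular with 1s on the diagonal, up to permutation), solve by back-substitution:
  V =
[[1, 0, 0, 0],
 [1, 1, 1, 0],
 [-1, 1, 0, 0],
 [-1, -1, -1, 1]]
  V a = (4, -2, -8, -1)
Solving gives a = (4, -4, -2, -3).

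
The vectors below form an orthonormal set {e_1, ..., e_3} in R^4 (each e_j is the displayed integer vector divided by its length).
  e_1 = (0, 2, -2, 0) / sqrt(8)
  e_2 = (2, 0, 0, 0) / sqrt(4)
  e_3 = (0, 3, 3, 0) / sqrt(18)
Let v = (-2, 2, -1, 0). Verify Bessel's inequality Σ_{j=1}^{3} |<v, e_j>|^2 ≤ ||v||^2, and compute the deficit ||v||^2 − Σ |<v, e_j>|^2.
Σ |<v, e_j>|^2 = 9; ||v||^2 = 9; deficit = 0

Write each e_j = u_j / sqrt(<u_j, u_j>) where u_j is the displayed integer vector. Then <v, e_j> = <v, u_j> / sqrt(<u_j, u_j>), so |<v, e_j>|^2 = <v, u_j>^2 / <u_j, u_j>.
Coefficients: <v, e_1> = 6/sqrt(8), <v, e_2> = -4/sqrt(4), <v, e_3> = 3/sqrt(18).
Square and sum: Σ |<v, e_j>|^2 = 9.
Compute ||v||^2 = v·v = 9.
Deficit = 9 − 9 = 0 ≥ 0, confirming Bessel's inequality. (The deficit equals ||v − Σ <v,e_j> e_j||^2, the squared distance from v to span{e_j}.)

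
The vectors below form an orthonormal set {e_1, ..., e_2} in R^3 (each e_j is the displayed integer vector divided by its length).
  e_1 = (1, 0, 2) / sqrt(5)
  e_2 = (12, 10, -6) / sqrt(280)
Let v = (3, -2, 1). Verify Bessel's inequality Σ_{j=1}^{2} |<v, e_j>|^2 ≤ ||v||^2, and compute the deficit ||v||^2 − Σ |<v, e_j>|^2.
Σ |<v, e_j>|^2 = 75/14; ||v||^2 = 14; deficit = 121/14

Write each e_j = u_j / sqrt(<u_j, u_j>) where u_j is the displayed integer vector. Then <v, e_j> = <v, u_j> / sqrt(<u_j, u_j>), so |<v, e_j>|^2 = <v, u_j>^2 / <u_j, u_j>.
Coefficients: <v, e_1> = 5/sqrt(5), <v, e_2> = 10/sqrt(280).
Square and sum: Σ |<v, e_j>|^2 = 75/14.
Compute ||v||^2 = v·v = 14.
Deficit = 14 − 75/14 = 121/14 ≥ 0, confirming Bessel's inequality. (The deficit equals ||v − Σ <v,e_j> e_j||^2, the squared distance from v to span{e_j}.)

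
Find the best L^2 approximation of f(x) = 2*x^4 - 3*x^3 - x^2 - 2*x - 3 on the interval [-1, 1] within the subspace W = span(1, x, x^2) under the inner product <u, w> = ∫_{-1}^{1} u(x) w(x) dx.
g(x) = 5*x^2/7 - 19*x/5 - 111/35

The best approximation g ∈ W is the orthogonal projection of f onto W. Writing g = a_0 + a_1 x + a_2 x^2, the coefficients solve the normal equations G · a = b where
  G_{ij} = <φ_i, φ_j> and b_i = <f, φ_i>, with φ_0 = 1, φ_1 = x, φ_2 = x^2.
G =
  [2, 0, 2/3]
  [0, 2/3, 0]
  [2/3, 0, 2/5],
b = (-88/15, -38/15, -64/35).
Solving gives a_0 = -111/35, a_1 = -19/5, a_2 = 5/7, so
  g(x) = 5*x^2/7 - 19*x/5 - 111/35.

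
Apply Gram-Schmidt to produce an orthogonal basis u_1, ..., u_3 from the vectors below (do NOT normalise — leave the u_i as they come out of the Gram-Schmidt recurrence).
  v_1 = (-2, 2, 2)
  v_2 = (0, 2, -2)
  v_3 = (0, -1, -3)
Orthogonal basis:
  u_1 = (-2, 2, 2)
  u_2 = (0, 2, -2)
  u_3 = (-4/3, -2/3, -2/3)

Apply the Gram-Schmidt recurrence
  u_1 = v_1
  u_i = v_i − Σ_{j<i} ((v_i · u_j) / (u_j · u_j)) · u_j.

Step by step this gives:
  u_1 = (-2, 2, 2)
  u_2 = (0, 2, -2)
  u_3 = (-4/3, -2/3, -2/3)

Orthogonality check:
  u_2 · u_1 = 0 (should be 0)
  u_3 · u_1 = 0 (should be 0)
  u_3 · u_2 = 0 (should be 0)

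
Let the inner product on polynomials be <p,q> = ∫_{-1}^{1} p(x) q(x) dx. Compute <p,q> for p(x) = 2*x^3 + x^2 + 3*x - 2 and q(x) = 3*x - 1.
<p,q> = 176/15

Expand the product: p(x)·q(x) = 6*x^4 + x^3 + 8*x^2 - 9*x + 2.
∫_{-1}^{1} of each monomial x^k gives [2/(k+1) if k even, 0 if k odd]. Integrating term-by-term (or equivalently evaluating the antiderivative F(x) = 6*x^5/5 + x^4/4 + 8*x^3/3 - 9*x^2/2 + 2*x at the endpoints):
  F(1) − F(−1) = 97/60 − (-607/60) = 176/15.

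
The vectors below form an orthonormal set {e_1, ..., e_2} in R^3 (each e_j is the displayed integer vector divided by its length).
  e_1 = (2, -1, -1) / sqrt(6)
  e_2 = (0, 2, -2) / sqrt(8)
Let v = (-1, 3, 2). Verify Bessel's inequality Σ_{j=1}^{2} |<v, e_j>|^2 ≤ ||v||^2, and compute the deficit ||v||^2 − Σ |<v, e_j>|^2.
Σ |<v, e_j>|^2 = 26/3; ||v||^2 = 14; deficit = 16/3

Write each e_j = u_j / sqrt(<u_j, u_j>) where u_j is the displayed integer vector. Then <v, e_j> = <v, u_j> / sqrt(<u_j, u_j>), so |<v, e_j>|^2 = <v, u_j>^2 / <u_j, u_j>.
Coefficients: <v, e_1> = -7/sqrt(6), <v, e_2> = 2/sqrt(8).
Square and sum: Σ |<v, e_j>|^2 = 26/3.
Compute ||v||^2 = v·v = 14.
Deficit = 14 − 26/3 = 16/3 ≥ 0, confirming Bessel's inequality. (The deficit equals ||v − Σ <v,e_j> e_j||^2, the squared distance from v to span{e_j}.)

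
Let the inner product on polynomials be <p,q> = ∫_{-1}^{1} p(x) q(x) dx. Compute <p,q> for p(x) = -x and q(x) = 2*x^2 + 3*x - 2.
<p,q> = -2

Expand the product: p(x)·q(x) = -2*x^3 - 3*x^2 + 2*x.
∫_{-1}^{1} of each monomial x^k gives [2/(k+1) if k even, 0 if k odd]. Integrating term-by-term (or equivalently evaluating the antiderivative F(x) = -x^4/2 - x^3 + x^2 at the endpoints):
  F(1) − F(−1) = -1/2 − (3/2) = -2.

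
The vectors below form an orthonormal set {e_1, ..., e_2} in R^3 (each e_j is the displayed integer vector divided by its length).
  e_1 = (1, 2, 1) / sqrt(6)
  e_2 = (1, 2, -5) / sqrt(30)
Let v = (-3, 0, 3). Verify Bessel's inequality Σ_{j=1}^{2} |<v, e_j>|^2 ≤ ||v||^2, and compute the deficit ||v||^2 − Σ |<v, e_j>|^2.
Σ |<v, e_j>|^2 = 54/5; ||v||^2 = 18; deficit = 36/5

Write each e_j = u_j / sqrt(<u_j, u_j>) where u_j is the displayed integer vector. Then <v, e_j> = <v, u_j> / sqrt(<u_j, u_j>), so |<v, e_j>|^2 = <v, u_j>^2 / <u_j, u_j>.
Coefficients: <v, e_1> = 0/sqrt(6), <v, e_2> = -18/sqrt(30).
Square and sum: Σ |<v, e_j>|^2 = 54/5.
Compute ||v||^2 = v·v = 18.
Deficit = 18 − 54/5 = 36/5 ≥ 0, confirming Bessel's inequality. (The deficit equals ||v − Σ <v,e_j> e_j||^2, the squared distance from v to span{e_j}.)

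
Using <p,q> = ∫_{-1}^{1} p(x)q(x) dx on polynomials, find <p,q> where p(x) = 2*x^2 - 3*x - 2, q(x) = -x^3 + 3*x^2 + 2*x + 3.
<p,q> = -62/5

Expand the product: p(x)·q(x) = -2*x^5 + 9*x^4 - 3*x^3 - 6*x^2 - 13*x - 6.
∫_{-1}^{1} of each monomial x^k gives [2/(k+1) if k even, 0 if k odd]. Integrating term-by-term (or equivalently evaluating the antiderivative F(x) = -x^6/3 + 9*x^5/5 - 3*x^4/4 - 2*x^3 - 13*x^2/2 - 6*x at the endpoints):
  F(1) − F(−1) = -827/60 − (-83/60) = -62/5.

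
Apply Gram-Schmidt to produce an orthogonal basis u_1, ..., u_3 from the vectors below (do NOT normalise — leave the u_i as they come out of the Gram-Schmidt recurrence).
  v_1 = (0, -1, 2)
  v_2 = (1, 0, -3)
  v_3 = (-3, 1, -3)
Orthogonal basis:
  u_1 = (0, -1, 2)
  u_2 = (1, -6/5, -3/5)
  u_3 = (-15/7, -10/7, -5/7)

Apply the Gram-Schmidt recurrence
  u_1 = v_1
  u_i = v_i − Σ_{j<i} ((v_i · u_j) / (u_j · u_j)) · u_j.

Step by step this gives:
  u_1 = (0, -1, 2)
  u_2 = (1, -6/5, -3/5)
  u_3 = (-15/7, -10/7, -5/7)

Orthogonality check:
  u_2 · u_1 = 0 (should be 0)
  u_3 · u_1 = 0 (should be 0)
  u_3 · u_2 = 0 (should be 0)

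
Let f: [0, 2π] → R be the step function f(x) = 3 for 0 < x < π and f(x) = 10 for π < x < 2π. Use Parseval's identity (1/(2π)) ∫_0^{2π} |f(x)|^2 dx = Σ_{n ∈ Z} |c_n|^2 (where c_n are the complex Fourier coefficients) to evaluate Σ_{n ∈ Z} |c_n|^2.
Σ |c_n|^2 = 109/2

Parseval equates the L^2 energy of f (normalised by 1/(2π)) with the ℓ^2 sum of its Fourier coefficients: (1/(2π)) ∫_0^{2π} |f|^2 = Σ |c_n|^2.
Compute the left side: (1/(2π)) [∫_0^π 3^2 dx + ∫_π^{2π} 10^2 dx] = (1/(2π)) · (9π + 100π) = (9 + 100)/2 = 109/2.
So Σ_{n ∈ Z} |c_n|^2 = 109/2.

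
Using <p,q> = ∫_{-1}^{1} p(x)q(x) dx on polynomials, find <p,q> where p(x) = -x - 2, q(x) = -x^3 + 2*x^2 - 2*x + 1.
<p,q> = -74/15

Expand the product: p(x)·q(x) = x^4 - 2*x^2 + 3*x - 2.
∫_{-1}^{1} of each monomial x^k gives [2/(k+1) if k even, 0 if k odd]. Integrating term-by-term (or equivalently evaluating the antiderivative F(x) = x^5/5 - 2*x^3/3 + 3*x^2/2 - 2*x at the endpoints):
  F(1) − F(−1) = -29/30 − (119/30) = -74/15.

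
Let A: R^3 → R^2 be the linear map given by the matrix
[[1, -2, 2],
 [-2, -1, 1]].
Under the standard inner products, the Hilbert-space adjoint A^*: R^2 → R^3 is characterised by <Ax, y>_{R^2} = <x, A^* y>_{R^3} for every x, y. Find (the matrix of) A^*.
A^* = A^T =
[[1, -2],
 [-2, -1],
 [2, 1]]

For real matrices with standard dot products, the defining identity <Ax, y> = <x, A^* y> gives (Ax)^T y = x^T (A^*) y, i.e. x^T A^T y = x^T (A^*) y. Since this holds for all x, y, we must have A^* = A^T. Therefore
A^* =
[[1, -2],
 [-2, -1],
 [2, 1]].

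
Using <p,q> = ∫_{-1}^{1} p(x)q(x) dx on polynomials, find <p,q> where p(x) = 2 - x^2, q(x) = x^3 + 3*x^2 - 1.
<p,q> = -8/15

Expand the product: p(x)·q(x) = -x^5 - 3*x^4 + 2*x^3 + 7*x^2 - 2.
∫_{-1}^{1} of each monomial x^k gives [2/(k+1) if k even, 0 if k odd]. Integrating term-by-term (or equivalently evaluating the antiderivative F(x) = -x^6/6 - 3*x^5/5 + x^4/2 + 7*x^3/3 - 2*x at the endpoints):
  F(1) − F(−1) = 1/15 − (3/5) = -8/15.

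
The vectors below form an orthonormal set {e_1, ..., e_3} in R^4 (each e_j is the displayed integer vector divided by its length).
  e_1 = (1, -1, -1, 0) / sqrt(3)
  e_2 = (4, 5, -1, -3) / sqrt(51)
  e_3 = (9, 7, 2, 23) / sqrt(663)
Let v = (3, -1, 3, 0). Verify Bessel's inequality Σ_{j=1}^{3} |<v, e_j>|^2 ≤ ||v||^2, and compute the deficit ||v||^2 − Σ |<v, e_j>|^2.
Σ |<v, e_j>|^2 = 5/3; ||v||^2 = 19; deficit = 52/3

Write each e_j = u_j / sqrt(<u_j, u_j>) where u_j is the displayed integer vector. Then <v, e_j> = <v, u_j> / sqrt(<u_j, u_j>), so |<v, e_j>|^2 = <v, u_j>^2 / <u_j, u_j>.
Coefficients: <v, e_1> = 1/sqrt(3), <v, e_2> = 4/sqrt(51), <v, e_3> = 26/sqrt(663).
Square and sum: Σ |<v, e_j>|^2 = 5/3.
Compute ||v||^2 = v·v = 19.
Deficit = 19 − 5/3 = 52/3 ≥ 0, confirming Bessel's inequality. (The deficit equals ||v − Σ <v,e_j> e_j||^2, the squared distance from v to span{e_j}.)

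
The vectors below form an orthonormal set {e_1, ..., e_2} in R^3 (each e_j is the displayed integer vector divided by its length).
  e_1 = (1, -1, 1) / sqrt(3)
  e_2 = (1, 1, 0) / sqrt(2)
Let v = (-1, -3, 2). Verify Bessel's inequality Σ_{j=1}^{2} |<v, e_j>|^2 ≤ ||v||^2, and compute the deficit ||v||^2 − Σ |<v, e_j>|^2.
Σ |<v, e_j>|^2 = 40/3; ||v||^2 = 14; deficit = 2/3

Write each e_j = u_j / sqrt(<u_j, u_j>) where u_j is the displayed integer vector. Then <v, e_j> = <v, u_j> / sqrt(<u_j, u_j>), so |<v, e_j>|^2 = <v, u_j>^2 / <u_j, u_j>.
Coefficients: <v, e_1> = 4/sqrt(3), <v, e_2> = -4/sqrt(2).
Square and sum: Σ |<v, e_j>|^2 = 40/3.
Compute ||v||^2 = v·v = 14.
Deficit = 14 − 40/3 = 2/3 ≥ 0, confirming Bessel's inequality. (The deficit equals ||v − Σ <v,e_j> e_j||^2, the squared distance from v to span{e_j}.)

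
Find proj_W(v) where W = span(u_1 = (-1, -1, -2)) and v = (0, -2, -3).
proj_W(v) = (-4/3, -4/3, -8/3)

Set up U = [u_1 | ... | u_1] ∈ R^(3×1). The projector onto W = col(U) is P = U (U^T U)^(-1) U^T.
Compute U^T U =
  [6],
and U^T v = (8).
Solve U^T U · c = U^T v for the coefficients: c = (4/3). The projection is proj_W(v) = U c.
Check: (v - proj_W(v)) · u_1 = 0  (should be 0).
Result: proj_W(v) = (-4/3, -4/3, -8/3).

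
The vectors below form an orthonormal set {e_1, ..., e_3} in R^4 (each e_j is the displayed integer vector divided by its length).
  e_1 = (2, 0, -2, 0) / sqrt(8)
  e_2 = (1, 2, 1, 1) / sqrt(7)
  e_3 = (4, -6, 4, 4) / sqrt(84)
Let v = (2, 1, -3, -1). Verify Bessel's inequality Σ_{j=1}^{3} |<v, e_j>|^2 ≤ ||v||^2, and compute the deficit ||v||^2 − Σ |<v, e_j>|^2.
Σ |<v, e_j>|^2 = 89/6; ||v||^2 = 15; deficit = 1/6

Write each e_j = u_j / sqrt(<u_j, u_j>) where u_j is the displayed integer vector. Then <v, e_j> = <v, u_j> / sqrt(<u_j, u_j>), so |<v, e_j>|^2 = <v, u_j>^2 / <u_j, u_j>.
Coefficients: <v, e_1> = 10/sqrt(8), <v, e_2> = 0/sqrt(7), <v, e_3> = -14/sqrt(84).
Square and sum: Σ |<v, e_j>|^2 = 89/6.
Compute ||v||^2 = v·v = 15.
Deficit = 15 − 89/6 = 1/6 ≥ 0, confirming Bessel's inequality. (The deficit equals ||v − Σ <v,e_j> e_j||^2, the squared distance from v to span{e_j}.)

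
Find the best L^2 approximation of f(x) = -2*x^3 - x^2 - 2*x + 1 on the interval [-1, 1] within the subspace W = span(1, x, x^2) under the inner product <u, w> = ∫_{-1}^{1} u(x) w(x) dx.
g(x) = -x^2 - 16*x/5 + 1

The best approximation g ∈ W is the orthogonal projection of f onto W. Writing g = a_0 + a_1 x + a_2 x^2, the coefficients solve the normal equations G · a = b where
  G_{ij} = <φ_i, φ_j> and b_i = <f, φ_i>, with φ_0 = 1, φ_1 = x, φ_2 = x^2.
G =
  [2, 0, 2/3]
  [0, 2/3, 0]
  [2/3, 0, 2/5],
b = (4/3, -32/15, 4/15).
Solving gives a_0 = 1, a_1 = -16/5, a_2 = -1, so
  g(x) = -x^2 - 16*x/5 + 1.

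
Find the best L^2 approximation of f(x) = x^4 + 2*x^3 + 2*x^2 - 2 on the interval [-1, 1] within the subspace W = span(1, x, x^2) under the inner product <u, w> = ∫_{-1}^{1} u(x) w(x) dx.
g(x) = 20*x^2/7 + 6*x/5 - 73/35

The best approximation g ∈ W is the orthogonal projection of f onto W. Writing g = a_0 + a_1 x + a_2 x^2, the coefficients solve the normal equations G · a = b where
  G_{ij} = <φ_i, φ_j> and b_i = <f, φ_i>, with φ_0 = 1, φ_1 = x, φ_2 = x^2.
G =
  [2, 0, 2/3]
  [0, 2/3, 0]
  [2/3, 0, 2/5],
b = (-34/15, 4/5, -26/105).
Solving gives a_0 = -73/35, a_1 = 6/5, a_2 = 20/7, so
  g(x) = 20*x^2/7 + 6*x/5 - 73/35.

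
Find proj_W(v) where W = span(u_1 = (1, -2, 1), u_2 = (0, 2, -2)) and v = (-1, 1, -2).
proj_W(v) = (-1/3, 5/3, -4/3)

Set up U = [u_1 | ... | u_2] ∈ R^(3×2). The projector onto W = col(U) is P = U (U^T U)^(-1) U^T.
Compute U^T U =
  [6, -6]
  [-6, 8],
and U^T v = (-5, 6).
Solve U^T U · c = U^T v for the coefficients: c = (-1/3, 1/2). The projection is proj_W(v) = U c.
Check: (v - proj_W(v)) · u_1 = 0  (should be 0).
Check: (v - proj_W(v)) · u_2 = 0  (should be 0).
Result: proj_W(v) = (-1/3, 5/3, -4/3).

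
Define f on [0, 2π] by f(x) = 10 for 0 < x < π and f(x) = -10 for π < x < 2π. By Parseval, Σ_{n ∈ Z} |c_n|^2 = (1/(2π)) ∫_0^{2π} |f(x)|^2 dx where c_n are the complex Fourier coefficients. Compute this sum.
Σ |c_n|^2 = 100

Parseval equates the L^2 energy of f (normalised by 1/(2π)) with the ℓ^2 sum of its Fourier coefficients: (1/(2π)) ∫_0^{2π} |f|^2 = Σ |c_n|^2.
Compute the left side: (1/(2π)) [∫_0^π 10^2 dx + ∫_π^{2π} (-10)^2 dx] = (1/(2π)) · (100π + 100π) = (100 + 100)/2 = 100.
So Σ_{n ∈ Z} |c_n|^2 = 100.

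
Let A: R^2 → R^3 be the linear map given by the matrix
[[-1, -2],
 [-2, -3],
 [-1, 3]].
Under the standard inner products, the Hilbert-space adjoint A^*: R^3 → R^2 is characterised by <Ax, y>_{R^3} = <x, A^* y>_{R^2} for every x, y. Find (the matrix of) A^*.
A^* = A^T =
[[-1, -2, -1],
 [-2, -3, 3]]

For real matrices with standard dot products, the defining identity <Ax, y> = <x, A^* y> gives (Ax)^T y = x^T (A^*) y, i.e. x^T A^T y = x^T (A^*) y. Since this holds for all x, y, we must have A^* = A^T. Therefore
A^* =
[[-1, -2, -1],
 [-2, -3, 3]].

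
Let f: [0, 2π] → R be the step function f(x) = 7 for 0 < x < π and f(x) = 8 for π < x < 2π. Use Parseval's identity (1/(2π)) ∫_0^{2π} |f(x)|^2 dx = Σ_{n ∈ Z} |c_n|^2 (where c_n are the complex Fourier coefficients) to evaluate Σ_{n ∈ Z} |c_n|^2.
Σ |c_n|^2 = 113/2

Parseval equates the L^2 energy of f (normalised by 1/(2π)) with the ℓ^2 sum of its Fourier coefficients: (1/(2π)) ∫_0^{2π} |f|^2 = Σ |c_n|^2.
Compute the left side: (1/(2π)) [∫_0^π 7^2 dx + ∫_π^{2π} 8^2 dx] = (1/(2π)) · (49π + 64π) = (49 + 64)/2 = 113/2.
So Σ_{n ∈ Z} |c_n|^2 = 113/2.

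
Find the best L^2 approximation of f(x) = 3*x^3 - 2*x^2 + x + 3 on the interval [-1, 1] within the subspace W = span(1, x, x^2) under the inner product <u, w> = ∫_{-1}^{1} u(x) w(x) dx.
g(x) = -2*x^2 + 14*x/5 + 3

The best approximation g ∈ W is the orthogonal projection of f onto W. Writing g = a_0 + a_1 x + a_2 x^2, the coefficients solve the normal equations G · a = b where
  G_{ij} = <φ_i, φ_j> and b_i = <f, φ_i>, with φ_0 = 1, φ_1 = x, φ_2 = x^2.
G =
  [2, 0, 2/3]
  [0, 2/3, 0]
  [2/3, 0, 2/5],
b = (14/3, 28/15, 6/5).
Solving gives a_0 = 3, a_1 = 14/5, a_2 = -2, so
  g(x) = -2*x^2 + 14*x/5 + 3.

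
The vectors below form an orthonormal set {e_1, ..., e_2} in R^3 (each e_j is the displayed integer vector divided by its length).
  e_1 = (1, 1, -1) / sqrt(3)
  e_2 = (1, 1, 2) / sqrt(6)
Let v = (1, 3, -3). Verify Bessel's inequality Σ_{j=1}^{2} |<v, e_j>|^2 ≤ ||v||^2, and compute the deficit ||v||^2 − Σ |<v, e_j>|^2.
Σ |<v, e_j>|^2 = 17; ||v||^2 = 19; deficit = 2

Write each e_j = u_j / sqrt(<u_j, u_j>) where u_j is the displayed integer vector. Then <v, e_j> = <v, u_j> / sqrt(<u_j, u_j>), so |<v, e_j>|^2 = <v, u_j>^2 / <u_j, u_j>.
Coefficients: <v, e_1> = 7/sqrt(3), <v, e_2> = -2/sqrt(6).
Square and sum: Σ |<v, e_j>|^2 = 17.
Compute ||v||^2 = v·v = 19.
Deficit = 19 − 17 = 2 ≥ 0, confirming Bessel's inequality. (The deficit equals ||v − Σ <v,e_j> e_j||^2, the squared distance from v to span{e_j}.)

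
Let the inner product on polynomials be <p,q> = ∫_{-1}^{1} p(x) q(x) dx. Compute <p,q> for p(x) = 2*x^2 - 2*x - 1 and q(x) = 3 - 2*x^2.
<p,q> = -34/15

Expand the product: p(x)·q(x) = -4*x^4 + 4*x^3 + 8*x^2 - 6*x - 3.
∫_{-1}^{1} of each monomial x^k gives [2/(k+1) if k even, 0 if k odd]. Integrating term-by-term (or equivalently evaluating the antiderivative F(x) = -4*x^5/5 + x^4 + 8*x^3/3 - 3*x^2 - 3*x at the endpoints):
  F(1) − F(−1) = -47/15 − (-13/15) = -34/15.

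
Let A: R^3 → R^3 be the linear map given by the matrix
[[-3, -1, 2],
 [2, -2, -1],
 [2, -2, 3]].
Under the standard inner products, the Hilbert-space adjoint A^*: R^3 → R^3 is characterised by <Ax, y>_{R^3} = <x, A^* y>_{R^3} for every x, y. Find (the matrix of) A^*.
A^* = A^T =
[[-3, 2, 2],
 [-1, -2, -2],
 [2, -1, 3]]

For real matrices with standard dot products, the defining identity <Ax, y> = <x, A^* y> gives (Ax)^T y = x^T (A^*) y, i.e. x^T A^T y = x^T (A^*) y. Since this holds for all x, y, we must have A^* = A^T. Therefore
A^* =
[[-3, 2, 2],
 [-1, -2, -2],
 [2, -1, 3]].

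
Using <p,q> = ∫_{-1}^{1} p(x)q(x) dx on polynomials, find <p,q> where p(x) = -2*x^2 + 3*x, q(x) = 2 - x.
<p,q> = -14/3

Expand the product: p(x)·q(x) = 2*x^3 - 7*x^2 + 6*x.
∫_{-1}^{1} of each monomial x^k gives [2/(k+1) if k even, 0 if k odd]. Integrating term-by-term (or equivalently evaluating the antiderivative F(x) = x^4/2 - 7*x^3/3 + 3*x^2 at the endpoints):
  F(1) − F(−1) = 7/6 − (35/6) = -14/3.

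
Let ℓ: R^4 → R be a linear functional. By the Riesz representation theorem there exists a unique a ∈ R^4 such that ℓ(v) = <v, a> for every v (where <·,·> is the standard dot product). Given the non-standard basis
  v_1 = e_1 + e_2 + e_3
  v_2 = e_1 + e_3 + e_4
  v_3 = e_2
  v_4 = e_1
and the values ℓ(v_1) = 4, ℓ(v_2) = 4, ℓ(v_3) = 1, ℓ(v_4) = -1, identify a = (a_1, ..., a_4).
a = (-1, 1, 4, 1)

Write a = (a_1, ..., a_4) in the standard basis. For each basis vector v_i, ℓ(v_i) = <v_i, a> is a linear equation in the a_j's. Collect the n equations into a matrix system V a = ℓ, where row i of V is v_i (expressed in the standard basis). Since V is invertible (lower-triangular with 1s on the diagonal, up to permutation), solve by back-substitution:
  V =
[[1, 1, 1, 0],
 [1, 0, 1, 1],
 [0, 1, 0, 0],
 [1, 0, 0, 0]]
  V a = (4, 4, 1, -1)
Solving gives a = (-1, 1, 4, 1).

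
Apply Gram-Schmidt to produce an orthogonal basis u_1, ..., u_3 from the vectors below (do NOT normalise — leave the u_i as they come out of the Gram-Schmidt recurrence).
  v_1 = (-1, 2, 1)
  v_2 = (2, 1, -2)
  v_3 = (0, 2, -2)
Orthogonal basis:
  u_1 = (-1, 2, 1)
  u_2 = (5/3, 5/3, -5/3)
  u_3 = (-1, 0, -1)

Apply the Gram-Schmidt recurrence
  u_1 = v_1
  u_i = v_i − Σ_{j<i} ((v_i · u_j) / (u_j · u_j)) · u_j.

Step by step this gives:
  u_1 = (-1, 2, 1)
  u_2 = (5/3, 5/3, -5/3)
  u_3 = (-1, 0, -1)

Orthogonality check:
  u_2 · u_1 = 0 (should be 0)
  u_3 · u_1 = 0 (should be 0)
  u_3 · u_2 = 0 (should be 0)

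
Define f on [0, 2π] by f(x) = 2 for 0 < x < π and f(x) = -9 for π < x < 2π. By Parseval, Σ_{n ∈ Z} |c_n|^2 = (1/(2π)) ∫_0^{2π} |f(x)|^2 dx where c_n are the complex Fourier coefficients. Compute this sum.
Σ |c_n|^2 = 85/2

Parseval equates the L^2 energy of f (normalised by 1/(2π)) with the ℓ^2 sum of its Fourier coefficients: (1/(2π)) ∫_0^{2π} |f|^2 = Σ |c_n|^2.
Compute the left side: (1/(2π)) [∫_0^π 2^2 dx + ∫_π^{2π} (-9)^2 dx] = (1/(2π)) · (4π + 81π) = (4 + 81)/2 = 85/2.
So Σ_{n ∈ Z} |c_n|^2 = 85/2.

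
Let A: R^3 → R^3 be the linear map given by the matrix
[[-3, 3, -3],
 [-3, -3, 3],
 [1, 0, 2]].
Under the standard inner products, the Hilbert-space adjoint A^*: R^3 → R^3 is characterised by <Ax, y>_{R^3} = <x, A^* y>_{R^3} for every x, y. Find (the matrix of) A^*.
A^* = A^T =
[[-3, -3, 1],
 [3, -3, 0],
 [-3, 3, 2]]

For real matrices with standard dot products, the defining identity <Ax, y> = <x, A^* y> gives (Ax)^T y = x^T (A^*) y, i.e. x^T A^T y = x^T (A^*) y. Since this holds for all x, y, we must have A^* = A^T. Therefore
A^* =
[[-3, -3, 1],
 [3, -3, 0],
 [-3, 3, 2]].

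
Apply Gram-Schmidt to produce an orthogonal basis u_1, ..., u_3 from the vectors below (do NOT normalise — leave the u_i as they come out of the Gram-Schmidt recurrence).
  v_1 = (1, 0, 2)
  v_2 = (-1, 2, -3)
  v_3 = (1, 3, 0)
Orthogonal basis:
  u_1 = (1, 0, 2)
  u_2 = (2/5, 2, -1/5)
  u_3 = (4/21, -1/21, -2/21)

Apply the Gram-Schmidt recurrence
  u_1 = v_1
  u_i = v_i − Σ_{j<i} ((v_i · u_j) / (u_j · u_j)) · u_j.

Step by step this gives:
  u_1 = (1, 0, 2)
  u_2 = (2/5, 2, -1/5)
  u_3 = (4/21, -1/21, -2/21)

Orthogonality check:
  u_2 · u_1 = 0 (should be 0)
  u_3 · u_1 = 0 (should be 0)
  u_3 · u_2 = 0 (should be 0)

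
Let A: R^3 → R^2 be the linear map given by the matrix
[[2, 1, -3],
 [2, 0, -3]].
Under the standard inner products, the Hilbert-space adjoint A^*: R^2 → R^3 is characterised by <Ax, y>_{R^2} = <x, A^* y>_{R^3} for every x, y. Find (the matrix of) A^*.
A^* = A^T =
[[2, 2],
 [1, 0],
 [-3, -3]]

For real matrices with standard dot products, the defining identity <Ax, y> = <x, A^* y> gives (Ax)^T y = x^T (A^*) y, i.e. x^T A^T y = x^T (A^*) y. Since this holds for all x, y, we must have A^* = A^T. Therefore
A^* =
[[2, 2],
 [1, 0],
 [-3, -3]].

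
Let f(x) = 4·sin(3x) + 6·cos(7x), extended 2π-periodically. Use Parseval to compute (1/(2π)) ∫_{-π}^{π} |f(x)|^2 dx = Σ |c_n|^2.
Σ |c_n|^2 = 26

Expand |f|^2 and use orthogonality of {sin(nx), cos(mx)} on [-π, π]:
  ∫_{-π}^{π} sin(nx)^2 dx = π, ∫ cos(mx)^2 dx = π, and cross terms integrate to 0.
So ∫_{-π}^{π} f(x)^2 dx = 4^2 · π + 6^2 · π = (16 + 36)π.
Divide by 2π: (16 + 36)/2 = 26.
By Parseval, this equals Σ |c_n|^2.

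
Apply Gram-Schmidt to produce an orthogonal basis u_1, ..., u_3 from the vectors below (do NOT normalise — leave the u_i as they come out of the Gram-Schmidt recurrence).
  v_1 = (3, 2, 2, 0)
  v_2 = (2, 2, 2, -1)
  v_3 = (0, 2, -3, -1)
Orthogonal basis:
  u_1 = (3, 2, 2, 0)
  u_2 = (-8/17, 6/17, 6/17, -1)
  u_3 = (14/25, 52/25, -73/25, -14/25)

Apply the Gram-Schmidt recurrence
  u_1 = v_1
  u_i = v_i − Σ_{j<i} ((v_i · u_j) / (u_j · u_j)) · u_j.

Step by step this gives:
  u_1 = (3, 2, 2, 0)
  u_2 = (-8/17, 6/17, 6/17, -1)
  u_3 = (14/25, 52/25, -73/25, -14/25)

Orthogonality check:
  u_2 · u_1 = 0 (should be 0)
  u_3 · u_1 = 0 (should be 0)
  u_3 · u_2 = 0 (should be 0)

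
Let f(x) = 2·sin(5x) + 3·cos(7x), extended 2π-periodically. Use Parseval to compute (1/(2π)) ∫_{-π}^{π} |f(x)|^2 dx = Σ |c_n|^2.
Σ |c_n|^2 = 13/2

Expand |f|^2 and use orthogonality of {sin(nx), cos(mx)} on [-π, π]:
  ∫_{-π}^{π} sin(nx)^2 dx = π, ∫ cos(mx)^2 dx = π, and cross terms integrate to 0.
So ∫_{-π}^{π} f(x)^2 dx = 2^2 · π + 3^2 · π = (4 + 9)π.
Divide by 2π: (4 + 9)/2 = 13/2.
By Parseval, this equals Σ |c_n|^2.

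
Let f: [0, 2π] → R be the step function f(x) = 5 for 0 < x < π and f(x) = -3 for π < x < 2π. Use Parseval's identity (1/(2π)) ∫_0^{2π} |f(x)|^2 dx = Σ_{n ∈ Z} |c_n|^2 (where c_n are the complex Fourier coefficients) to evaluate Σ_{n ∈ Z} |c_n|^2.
Σ |c_n|^2 = 17

Parseval equates the L^2 energy of f (normalised by 1/(2π)) with the ℓ^2 sum of its Fourier coefficients: (1/(2π)) ∫_0^{2π} |f|^2 = Σ |c_n|^2.
Compute the left side: (1/(2π)) [∫_0^π 5^2 dx + ∫_π^{2π} (-3)^2 dx] = (1/(2π)) · (25π + 9π) = (25 + 9)/2 = 17.
So Σ_{n ∈ Z} |c_n|^2 = 17.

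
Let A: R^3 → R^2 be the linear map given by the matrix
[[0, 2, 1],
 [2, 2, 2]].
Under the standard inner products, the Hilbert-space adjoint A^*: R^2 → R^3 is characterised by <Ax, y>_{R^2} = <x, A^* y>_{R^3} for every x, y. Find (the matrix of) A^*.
A^* = A^T =
[[0, 2],
 [2, 2],
 [1, 2]]

For real matrices with standard dot products, the defining identity <Ax, y> = <x, A^* y> gives (Ax)^T y = x^T (A^*) y, i.e. x^T A^T y = x^T (A^*) y. Since this holds for all x, y, we must have A^* = A^T. Therefore
A^* =
[[0, 2],
 [2, 2],
 [1, 2]].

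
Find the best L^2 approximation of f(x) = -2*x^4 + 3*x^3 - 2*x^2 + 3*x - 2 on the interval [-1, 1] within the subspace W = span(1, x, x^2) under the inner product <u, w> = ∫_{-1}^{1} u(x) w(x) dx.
g(x) = -26*x^2/7 + 24*x/5 - 64/35

The best approximation g ∈ W is the orthogonal projection of f onto W. Writing g = a_0 + a_1 x + a_2 x^2, the coefficients solve the normal equations G · a = b where
  G_{ij} = <φ_i, φ_j> and b_i = <f, φ_i>, with φ_0 = 1, φ_1 = x, φ_2 = x^2.
G =
  [2, 0, 2/3]
  [0, 2/3, 0]
  [2/3, 0, 2/5],
b = (-92/15, 16/5, -284/105).
Solving gives a_0 = -64/35, a_1 = 24/5, a_2 = -26/7, so
  g(x) = -26*x^2/7 + 24*x/5 - 64/35.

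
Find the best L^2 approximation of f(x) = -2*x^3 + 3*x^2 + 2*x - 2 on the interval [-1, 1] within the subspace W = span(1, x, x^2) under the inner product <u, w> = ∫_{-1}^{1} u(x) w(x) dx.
g(x) = 3*x^2 + 4*x/5 - 2

The best approximation g ∈ W is the orthogonal projection of f onto W. Writing g = a_0 + a_1 x + a_2 x^2, the coefficients solve the normal equations G · a = b where
  G_{ij} = <φ_i, φ_j> and b_i = <f, φ_i>, with φ_0 = 1, φ_1 = x, φ_2 = x^2.
G =
  [2, 0, 2/3]
  [0, 2/3, 0]
  [2/3, 0, 2/5],
b = (-2, 8/15, -2/15).
Solving gives a_0 = -2, a_1 = 4/5, a_2 = 3, so
  g(x) = 3*x^2 + 4*x/5 - 2.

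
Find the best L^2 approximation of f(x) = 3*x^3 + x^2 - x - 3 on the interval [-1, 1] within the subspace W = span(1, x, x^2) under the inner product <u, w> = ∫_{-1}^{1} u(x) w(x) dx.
g(x) = x^2 + 4*x/5 - 3

The best approximation g ∈ W is the orthogonal projection of f onto W. Writing g = a_0 + a_1 x + a_2 x^2, the coefficients solve the normal equations G · a = b where
  G_{ij} = <φ_i, φ_j> and b_i = <f, φ_i>, with φ_0 = 1, φ_1 = x, φ_2 = x^2.
G =
  [2, 0, 2/3]
  [0, 2/3, 0]
  [2/3, 0, 2/5],
b = (-16/3, 8/15, -8/5).
Solving gives a_0 = -3, a_1 = 4/5, a_2 = 1, so
  g(x) = x^2 + 4*x/5 - 3.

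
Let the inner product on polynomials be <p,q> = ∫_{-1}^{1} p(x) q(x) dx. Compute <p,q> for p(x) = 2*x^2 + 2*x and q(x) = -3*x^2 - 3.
<p,q> = -32/5

Expand the product: p(x)·q(x) = -6*x^4 - 6*x^3 - 6*x^2 - 6*x.
∫_{-1}^{1} of each monomial x^k gives [2/(k+1) if k even, 0 if k odd]. Integrating term-by-term (or equivalently evaluating the antiderivative F(x) = -6*x^5/5 - 3*x^4/2 - 2*x^3 - 3*x^2 at the endpoints):
  F(1) − F(−1) = -77/10 − (-13/10) = -32/5.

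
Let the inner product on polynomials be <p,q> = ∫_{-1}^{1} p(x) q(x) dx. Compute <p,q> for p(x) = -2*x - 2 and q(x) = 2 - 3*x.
<p,q> = -4

Expand the product: p(x)·q(x) = 6*x^2 + 2*x - 4.
∫_{-1}^{1} of each monomial x^k gives [2/(k+1) if k even, 0 if k odd]. Integrating term-by-term (or equivalently evaluating the antiderivative F(x) = 2*x^3 + x^2 - 4*x at the endpoints):
  F(1) − F(−1) = -1 − (3) = -4.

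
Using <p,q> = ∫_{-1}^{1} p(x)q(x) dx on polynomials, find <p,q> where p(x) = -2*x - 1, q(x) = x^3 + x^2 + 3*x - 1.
<p,q> = -52/15

Expand the product: p(x)·q(x) = -2*x^4 - 3*x^3 - 7*x^2 - x + 1.
∫_{-1}^{1} of each monomial x^k gives [2/(k+1) if k even, 0 if k odd]. Integrating term-by-term (or equivalently evaluating the antiderivative F(x) = -2*x^5/5 - 3*x^4/4 - 7*x^3/3 - x^2/2 + x at the endpoints):
  F(1) − F(−1) = -179/60 − (29/60) = -52/15.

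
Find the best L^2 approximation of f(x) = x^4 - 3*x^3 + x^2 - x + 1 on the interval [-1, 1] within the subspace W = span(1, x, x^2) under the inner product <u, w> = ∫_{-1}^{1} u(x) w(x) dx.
g(x) = 13*x^2/7 - 14*x/5 + 32/35

The best approximation g ∈ W is the orthogonal projection of f onto W. Writing g = a_0 + a_1 x + a_2 x^2, the coefficients solve the normal equations G · a = b where
  G_{ij} = <φ_i, φ_j> and b_i = <f, φ_i>, with φ_0 = 1, φ_1 = x, φ_2 = x^2.
G =
  [2, 0, 2/3]
  [0, 2/3, 0]
  [2/3, 0, 2/5],
b = (46/15, -28/15, 142/105).
Solving gives a_0 = 32/35, a_1 = -14/5, a_2 = 13/7, so
  g(x) = 13*x^2/7 - 14*x/5 + 32/35.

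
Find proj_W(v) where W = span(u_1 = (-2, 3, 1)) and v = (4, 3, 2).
proj_W(v) = (-3/7, 9/14, 3/14)

Set up U = [u_1 | ... | u_1] ∈ R^(3×1). The projector onto W = col(U) is P = U (U^T U)^(-1) U^T.
Compute U^T U =
  [14],
and U^T v = (3).
Solve U^T U · c = U^T v for the coefficients: c = (3/14). The projection is proj_W(v) = U c.
Check: (v - proj_W(v)) · u_1 = 0  (should be 0).
Result: proj_W(v) = (-3/7, 9/14, 3/14).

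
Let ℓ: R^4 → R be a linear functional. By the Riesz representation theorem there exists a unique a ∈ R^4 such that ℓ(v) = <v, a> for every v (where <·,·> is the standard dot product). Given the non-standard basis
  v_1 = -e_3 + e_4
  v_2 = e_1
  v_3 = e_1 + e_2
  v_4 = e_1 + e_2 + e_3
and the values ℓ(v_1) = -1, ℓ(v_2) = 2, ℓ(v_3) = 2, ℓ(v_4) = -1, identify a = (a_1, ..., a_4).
a = (2, 0, -3, -4)

Write a = (a_1, ..., a_4) in the standard basis. For each basis vector v_i, ℓ(v_i) = <v_i, a> is a linear equation in the a_j's. Collect the n equations into a matrix system V a = ℓ, where row i of V is v_i (expressed in the standard basis). Since V is invertible (lower-triangular with 1s on the diagonal, up to permutation), solve by back-substitution:
  V =
[[0, 0, -1, 1],
 [1, 0, 0, 0],
 [1, 1, 0, 0],
 [1, 1, 1, 0]]
  V a = (-1, 2, 2, -1)
Solving gives a = (2, 0, -3, -4).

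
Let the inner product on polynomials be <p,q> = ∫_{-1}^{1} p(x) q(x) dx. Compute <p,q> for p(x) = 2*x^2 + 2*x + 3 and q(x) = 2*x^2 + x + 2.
<p,q> = 108/5

Expand the product: p(x)·q(x) = 4*x^4 + 6*x^3 + 12*x^2 + 7*x + 6.
∫_{-1}^{1} of each monomial x^k gives [2/(k+1) if k even, 0 if k odd]. Integrating term-by-term (or equivalently evaluating the antiderivative F(x) = 4*x^5/5 + 3*x^4/2 + 4*x^3 + 7*x^2/2 + 6*x at the endpoints):
  F(1) − F(−1) = 79/5 − (-29/5) = 108/5.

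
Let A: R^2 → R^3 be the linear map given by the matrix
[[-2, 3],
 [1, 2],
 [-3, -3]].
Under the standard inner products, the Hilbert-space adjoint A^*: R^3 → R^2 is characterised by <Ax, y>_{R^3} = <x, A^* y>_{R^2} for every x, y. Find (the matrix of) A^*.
A^* = A^T =
[[-2, 1, -3],
 [3, 2, -3]]

For real matrices with standard dot products, the defining identity <Ax, y> = <x, A^* y> gives (Ax)^T y = x^T (A^*) y, i.e. x^T A^T y = x^T (A^*) y. Since this holds for all x, y, we must have A^* = A^T. Therefore
A^* =
[[-2, 1, -3],
 [3, 2, -3]].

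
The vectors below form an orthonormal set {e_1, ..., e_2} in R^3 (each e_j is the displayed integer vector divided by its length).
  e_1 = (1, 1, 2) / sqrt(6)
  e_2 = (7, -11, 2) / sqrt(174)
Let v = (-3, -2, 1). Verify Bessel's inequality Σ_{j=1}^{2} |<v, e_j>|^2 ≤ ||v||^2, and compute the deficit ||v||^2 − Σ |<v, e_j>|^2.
Σ |<v, e_j>|^2 = 45/29; ||v||^2 = 14; deficit = 361/29

Write each e_j = u_j / sqrt(<u_j, u_j>) where u_j is the displayed integer vector. Then <v, e_j> = <v, u_j> / sqrt(<u_j, u_j>), so |<v, e_j>|^2 = <v, u_j>^2 / <u_j, u_j>.
Coefficients: <v, e_1> = -3/sqrt(6), <v, e_2> = 3/sqrt(174).
Square and sum: Σ |<v, e_j>|^2 = 45/29.
Compute ||v||^2 = v·v = 14.
Deficit = 14 − 45/29 = 361/29 ≥ 0, confirming Bessel's inequality. (The deficit equals ||v − Σ <v,e_j> e_j||^2, the squared distance from v to span{e_j}.)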